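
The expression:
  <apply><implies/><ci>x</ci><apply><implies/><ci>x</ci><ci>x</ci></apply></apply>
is always true.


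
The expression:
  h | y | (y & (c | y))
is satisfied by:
  {y: True, h: True}
  {y: True, h: False}
  {h: True, y: False}


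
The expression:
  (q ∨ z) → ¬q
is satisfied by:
  {q: False}


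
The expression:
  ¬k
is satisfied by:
  {k: False}


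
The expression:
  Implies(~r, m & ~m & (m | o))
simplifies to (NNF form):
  r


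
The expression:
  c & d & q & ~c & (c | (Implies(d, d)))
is never true.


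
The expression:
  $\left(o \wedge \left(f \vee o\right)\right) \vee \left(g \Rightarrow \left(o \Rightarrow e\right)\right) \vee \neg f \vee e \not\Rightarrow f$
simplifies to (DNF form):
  $\text{True}$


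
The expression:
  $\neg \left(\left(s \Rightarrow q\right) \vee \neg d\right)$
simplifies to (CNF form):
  $d \wedge s \wedge \neg q$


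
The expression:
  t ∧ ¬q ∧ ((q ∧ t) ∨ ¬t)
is never true.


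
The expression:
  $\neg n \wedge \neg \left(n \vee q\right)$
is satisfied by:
  {n: False, q: False}


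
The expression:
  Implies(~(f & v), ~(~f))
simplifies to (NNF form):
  f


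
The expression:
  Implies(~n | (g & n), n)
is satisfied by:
  {n: True}


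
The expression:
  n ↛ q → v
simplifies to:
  q ∨ v ∨ ¬n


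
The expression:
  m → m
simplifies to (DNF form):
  True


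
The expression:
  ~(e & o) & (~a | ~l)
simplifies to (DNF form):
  (~a & ~e) | (~a & ~o) | (~e & ~l) | (~l & ~o)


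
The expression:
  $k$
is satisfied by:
  {k: True}


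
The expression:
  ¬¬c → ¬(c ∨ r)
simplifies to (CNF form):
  ¬c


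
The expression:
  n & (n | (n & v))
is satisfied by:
  {n: True}


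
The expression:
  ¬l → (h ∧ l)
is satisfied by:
  {l: True}


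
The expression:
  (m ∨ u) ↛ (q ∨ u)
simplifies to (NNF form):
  m ∧ ¬q ∧ ¬u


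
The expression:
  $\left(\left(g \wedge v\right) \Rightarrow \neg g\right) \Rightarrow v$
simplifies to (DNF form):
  $v$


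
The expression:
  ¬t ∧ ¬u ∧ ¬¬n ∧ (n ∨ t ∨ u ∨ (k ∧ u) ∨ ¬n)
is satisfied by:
  {n: True, u: False, t: False}


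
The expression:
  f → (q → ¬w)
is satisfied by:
  {w: False, q: False, f: False}
  {f: True, w: False, q: False}
  {q: True, w: False, f: False}
  {f: True, q: True, w: False}
  {w: True, f: False, q: False}
  {f: True, w: True, q: False}
  {q: True, w: True, f: False}


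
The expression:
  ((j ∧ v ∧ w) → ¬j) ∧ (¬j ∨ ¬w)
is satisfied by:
  {w: False, j: False}
  {j: True, w: False}
  {w: True, j: False}


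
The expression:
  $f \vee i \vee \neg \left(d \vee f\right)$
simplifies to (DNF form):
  $f \vee i \vee \neg d$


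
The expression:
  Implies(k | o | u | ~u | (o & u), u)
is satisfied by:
  {u: True}


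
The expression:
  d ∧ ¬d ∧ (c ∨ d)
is never true.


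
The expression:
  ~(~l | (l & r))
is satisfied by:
  {l: True, r: False}


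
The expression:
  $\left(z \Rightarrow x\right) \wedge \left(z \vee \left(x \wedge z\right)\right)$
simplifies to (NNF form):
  $x \wedge z$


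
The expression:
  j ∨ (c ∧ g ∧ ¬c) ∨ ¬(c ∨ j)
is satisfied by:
  {j: True, c: False}
  {c: False, j: False}
  {c: True, j: True}


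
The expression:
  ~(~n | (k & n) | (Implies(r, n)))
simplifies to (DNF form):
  False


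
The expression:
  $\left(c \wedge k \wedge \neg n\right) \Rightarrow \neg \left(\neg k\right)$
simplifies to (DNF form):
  $\text{True}$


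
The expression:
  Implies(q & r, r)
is always true.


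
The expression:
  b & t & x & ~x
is never true.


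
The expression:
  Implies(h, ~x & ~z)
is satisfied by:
  {z: False, h: False, x: False}
  {x: True, z: False, h: False}
  {z: True, x: False, h: False}
  {x: True, z: True, h: False}
  {h: True, x: False, z: False}


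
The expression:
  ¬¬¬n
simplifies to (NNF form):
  ¬n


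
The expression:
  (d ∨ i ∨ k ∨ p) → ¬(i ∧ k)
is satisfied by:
  {k: False, i: False}
  {i: True, k: False}
  {k: True, i: False}


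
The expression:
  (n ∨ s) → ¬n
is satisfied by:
  {n: False}


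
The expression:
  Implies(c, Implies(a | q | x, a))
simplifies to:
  a | ~c | (~q & ~x)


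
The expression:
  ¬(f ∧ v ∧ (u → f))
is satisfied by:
  {v: False, f: False}
  {f: True, v: False}
  {v: True, f: False}


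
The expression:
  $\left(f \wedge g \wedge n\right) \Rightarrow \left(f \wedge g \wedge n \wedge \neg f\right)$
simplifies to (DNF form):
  $\neg f \vee \neg g \vee \neg n$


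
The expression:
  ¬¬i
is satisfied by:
  {i: True}


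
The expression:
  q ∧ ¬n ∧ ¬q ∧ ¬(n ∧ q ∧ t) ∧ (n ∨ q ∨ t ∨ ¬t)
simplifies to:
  False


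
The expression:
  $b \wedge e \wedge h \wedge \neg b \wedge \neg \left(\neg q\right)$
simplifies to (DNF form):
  $\text{False}$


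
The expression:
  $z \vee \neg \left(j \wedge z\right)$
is always true.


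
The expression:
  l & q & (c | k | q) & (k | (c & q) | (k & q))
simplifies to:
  l & q & (c | k)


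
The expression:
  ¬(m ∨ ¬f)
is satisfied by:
  {f: True, m: False}


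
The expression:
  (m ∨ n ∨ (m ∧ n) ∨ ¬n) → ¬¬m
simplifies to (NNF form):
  m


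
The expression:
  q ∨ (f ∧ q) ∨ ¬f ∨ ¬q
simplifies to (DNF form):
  True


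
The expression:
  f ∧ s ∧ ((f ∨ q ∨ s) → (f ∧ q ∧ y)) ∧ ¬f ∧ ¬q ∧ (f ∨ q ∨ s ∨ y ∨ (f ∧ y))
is never true.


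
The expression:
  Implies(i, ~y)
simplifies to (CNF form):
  ~i | ~y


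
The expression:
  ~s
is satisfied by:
  {s: False}


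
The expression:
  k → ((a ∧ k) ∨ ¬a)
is always true.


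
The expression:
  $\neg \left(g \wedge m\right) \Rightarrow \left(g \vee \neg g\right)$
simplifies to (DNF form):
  $\text{True}$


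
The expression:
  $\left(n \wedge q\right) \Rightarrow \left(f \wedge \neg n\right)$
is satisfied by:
  {q: False, n: False}
  {n: True, q: False}
  {q: True, n: False}


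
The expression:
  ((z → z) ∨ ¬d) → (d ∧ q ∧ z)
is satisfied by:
  {z: True, d: True, q: True}


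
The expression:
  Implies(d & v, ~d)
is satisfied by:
  {v: False, d: False}
  {d: True, v: False}
  {v: True, d: False}


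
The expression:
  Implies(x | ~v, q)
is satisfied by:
  {q: True, v: True, x: False}
  {q: True, v: False, x: False}
  {x: True, q: True, v: True}
  {x: True, q: True, v: False}
  {v: True, x: False, q: False}


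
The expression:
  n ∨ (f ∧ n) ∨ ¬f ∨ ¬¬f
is always true.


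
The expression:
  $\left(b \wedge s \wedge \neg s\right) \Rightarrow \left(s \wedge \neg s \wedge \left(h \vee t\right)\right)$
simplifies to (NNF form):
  $\text{True}$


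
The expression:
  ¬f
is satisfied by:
  {f: False}


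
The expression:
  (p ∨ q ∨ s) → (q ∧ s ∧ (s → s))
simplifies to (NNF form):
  (q ∨ ¬p) ∧ (q ∨ ¬s) ∧ (s ∨ ¬q)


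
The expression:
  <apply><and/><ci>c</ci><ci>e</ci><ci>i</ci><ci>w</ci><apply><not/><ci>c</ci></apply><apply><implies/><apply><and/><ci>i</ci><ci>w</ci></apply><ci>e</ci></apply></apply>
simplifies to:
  <false/>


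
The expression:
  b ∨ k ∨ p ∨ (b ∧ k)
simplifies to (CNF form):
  b ∨ k ∨ p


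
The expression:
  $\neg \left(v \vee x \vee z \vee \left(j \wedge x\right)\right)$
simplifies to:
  $\neg v \wedge \neg x \wedge \neg z$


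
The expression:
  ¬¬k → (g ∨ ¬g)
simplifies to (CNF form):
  True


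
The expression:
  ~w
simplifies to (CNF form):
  ~w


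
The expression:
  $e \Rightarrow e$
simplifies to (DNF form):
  $\text{True}$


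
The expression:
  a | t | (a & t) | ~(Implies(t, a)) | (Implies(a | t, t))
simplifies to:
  True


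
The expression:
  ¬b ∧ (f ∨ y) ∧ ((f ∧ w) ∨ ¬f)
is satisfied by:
  {y: True, w: True, f: False, b: False}
  {y: True, w: False, f: False, b: False}
  {y: True, f: True, w: True, b: False}
  {f: True, w: True, y: False, b: False}


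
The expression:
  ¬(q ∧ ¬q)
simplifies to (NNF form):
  True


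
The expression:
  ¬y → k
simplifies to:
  k ∨ y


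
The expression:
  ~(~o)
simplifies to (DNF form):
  o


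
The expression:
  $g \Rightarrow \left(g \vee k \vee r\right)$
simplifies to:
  $\text{True}$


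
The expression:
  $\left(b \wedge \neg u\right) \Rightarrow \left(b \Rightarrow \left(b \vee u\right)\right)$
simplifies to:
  $\text{True}$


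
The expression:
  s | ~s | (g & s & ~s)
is always true.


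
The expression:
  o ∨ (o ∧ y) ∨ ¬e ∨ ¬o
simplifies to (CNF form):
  True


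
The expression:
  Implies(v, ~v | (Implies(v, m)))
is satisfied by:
  {m: True, v: False}
  {v: False, m: False}
  {v: True, m: True}


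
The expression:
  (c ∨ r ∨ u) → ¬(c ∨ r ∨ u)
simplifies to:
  ¬c ∧ ¬r ∧ ¬u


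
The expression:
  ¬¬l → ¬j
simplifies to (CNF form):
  ¬j ∨ ¬l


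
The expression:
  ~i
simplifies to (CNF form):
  ~i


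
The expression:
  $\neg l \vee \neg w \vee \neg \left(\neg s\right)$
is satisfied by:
  {s: True, l: False, w: False}
  {l: False, w: False, s: False}
  {w: True, s: True, l: False}
  {w: True, l: False, s: False}
  {s: True, l: True, w: False}
  {l: True, s: False, w: False}
  {w: True, l: True, s: True}


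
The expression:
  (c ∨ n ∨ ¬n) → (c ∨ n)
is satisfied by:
  {n: True, c: True}
  {n: True, c: False}
  {c: True, n: False}


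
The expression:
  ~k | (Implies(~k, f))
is always true.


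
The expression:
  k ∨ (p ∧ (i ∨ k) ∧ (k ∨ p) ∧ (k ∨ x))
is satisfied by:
  {i: True, k: True, p: True, x: True}
  {i: True, k: True, p: True, x: False}
  {i: True, k: True, x: True, p: False}
  {i: True, k: True, x: False, p: False}
  {k: True, p: True, x: True, i: False}
  {k: True, p: True, x: False, i: False}
  {k: True, p: False, x: True, i: False}
  {k: True, p: False, x: False, i: False}
  {i: True, p: True, x: True, k: False}


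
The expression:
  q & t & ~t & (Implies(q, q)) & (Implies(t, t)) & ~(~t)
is never true.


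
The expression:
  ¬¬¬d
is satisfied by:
  {d: False}


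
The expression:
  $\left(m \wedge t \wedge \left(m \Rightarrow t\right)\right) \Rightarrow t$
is always true.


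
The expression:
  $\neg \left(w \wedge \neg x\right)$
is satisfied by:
  {x: True, w: False}
  {w: False, x: False}
  {w: True, x: True}


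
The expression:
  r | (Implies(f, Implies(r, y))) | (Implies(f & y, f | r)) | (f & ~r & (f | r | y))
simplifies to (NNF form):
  True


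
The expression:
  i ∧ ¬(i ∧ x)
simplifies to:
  i ∧ ¬x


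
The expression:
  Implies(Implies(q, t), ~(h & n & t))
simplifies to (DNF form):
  ~h | ~n | ~t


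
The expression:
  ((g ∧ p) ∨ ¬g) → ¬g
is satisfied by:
  {p: False, g: False}
  {g: True, p: False}
  {p: True, g: False}


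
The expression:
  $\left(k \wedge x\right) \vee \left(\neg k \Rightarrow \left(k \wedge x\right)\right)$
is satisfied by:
  {k: True}


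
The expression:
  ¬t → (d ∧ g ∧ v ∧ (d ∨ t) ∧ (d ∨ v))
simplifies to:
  t ∨ (d ∧ g ∧ v)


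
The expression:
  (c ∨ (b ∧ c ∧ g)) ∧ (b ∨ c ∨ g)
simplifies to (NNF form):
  c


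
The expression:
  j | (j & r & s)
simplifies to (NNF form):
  j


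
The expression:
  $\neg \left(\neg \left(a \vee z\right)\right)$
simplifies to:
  $a \vee z$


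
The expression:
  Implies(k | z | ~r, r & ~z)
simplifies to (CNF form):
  r & ~z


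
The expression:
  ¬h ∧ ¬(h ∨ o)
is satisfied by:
  {o: False, h: False}


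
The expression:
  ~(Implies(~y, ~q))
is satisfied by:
  {q: True, y: False}


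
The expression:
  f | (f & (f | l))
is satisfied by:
  {f: True}


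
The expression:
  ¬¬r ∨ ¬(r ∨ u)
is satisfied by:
  {r: True, u: False}
  {u: False, r: False}
  {u: True, r: True}


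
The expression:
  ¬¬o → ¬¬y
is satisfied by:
  {y: True, o: False}
  {o: False, y: False}
  {o: True, y: True}


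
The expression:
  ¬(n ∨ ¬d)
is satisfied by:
  {d: True, n: False}


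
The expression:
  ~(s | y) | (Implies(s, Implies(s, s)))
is always true.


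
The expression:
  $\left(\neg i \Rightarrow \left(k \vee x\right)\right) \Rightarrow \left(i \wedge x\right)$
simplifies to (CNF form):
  $\left(i \vee \neg k\right) \wedge \left(i \vee \neg x\right) \wedge \left(x \vee \neg i\right)$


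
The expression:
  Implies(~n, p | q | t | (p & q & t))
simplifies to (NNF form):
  n | p | q | t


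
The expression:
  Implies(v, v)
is always true.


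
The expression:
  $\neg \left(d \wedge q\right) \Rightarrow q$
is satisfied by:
  {q: True}


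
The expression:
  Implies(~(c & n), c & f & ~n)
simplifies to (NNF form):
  c & (f | n)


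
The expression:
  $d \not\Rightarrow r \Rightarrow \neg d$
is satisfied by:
  {r: True, d: False}
  {d: False, r: False}
  {d: True, r: True}


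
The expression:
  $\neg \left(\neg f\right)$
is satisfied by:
  {f: True}


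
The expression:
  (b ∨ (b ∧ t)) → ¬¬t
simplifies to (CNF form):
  t ∨ ¬b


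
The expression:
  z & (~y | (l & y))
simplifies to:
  z & (l | ~y)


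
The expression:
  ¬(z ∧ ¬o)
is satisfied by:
  {o: True, z: False}
  {z: False, o: False}
  {z: True, o: True}


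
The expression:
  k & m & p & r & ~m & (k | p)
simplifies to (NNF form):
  False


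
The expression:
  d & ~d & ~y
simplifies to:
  False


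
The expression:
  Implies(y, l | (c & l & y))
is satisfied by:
  {l: True, y: False}
  {y: False, l: False}
  {y: True, l: True}


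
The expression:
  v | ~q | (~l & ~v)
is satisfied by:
  {v: True, l: False, q: False}
  {l: False, q: False, v: False}
  {q: True, v: True, l: False}
  {q: True, l: False, v: False}
  {v: True, l: True, q: False}
  {l: True, v: False, q: False}
  {q: True, l: True, v: True}


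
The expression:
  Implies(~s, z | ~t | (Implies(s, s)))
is always true.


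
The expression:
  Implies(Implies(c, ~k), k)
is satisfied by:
  {k: True}


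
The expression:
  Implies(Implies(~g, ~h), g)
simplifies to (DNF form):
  g | h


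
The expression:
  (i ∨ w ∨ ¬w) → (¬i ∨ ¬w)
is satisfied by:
  {w: False, i: False}
  {i: True, w: False}
  {w: True, i: False}


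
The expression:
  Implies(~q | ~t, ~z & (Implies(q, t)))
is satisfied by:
  {t: True, z: False, q: False}
  {z: False, q: False, t: False}
  {q: True, t: True, z: False}
  {q: True, z: True, t: True}


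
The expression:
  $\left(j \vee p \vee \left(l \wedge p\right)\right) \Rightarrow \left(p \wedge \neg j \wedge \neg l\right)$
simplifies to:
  $\neg j \wedge \left(\neg l \vee \neg p\right)$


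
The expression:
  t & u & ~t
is never true.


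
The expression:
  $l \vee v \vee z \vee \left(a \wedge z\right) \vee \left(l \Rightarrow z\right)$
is always true.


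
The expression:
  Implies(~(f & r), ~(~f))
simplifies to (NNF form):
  f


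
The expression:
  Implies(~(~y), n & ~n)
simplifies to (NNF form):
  ~y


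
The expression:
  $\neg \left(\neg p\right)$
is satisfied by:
  {p: True}


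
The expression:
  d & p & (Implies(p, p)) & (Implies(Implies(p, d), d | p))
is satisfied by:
  {p: True, d: True}


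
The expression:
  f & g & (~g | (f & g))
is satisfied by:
  {g: True, f: True}


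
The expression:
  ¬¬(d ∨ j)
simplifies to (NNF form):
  d ∨ j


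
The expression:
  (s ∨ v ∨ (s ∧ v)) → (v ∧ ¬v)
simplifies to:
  ¬s ∧ ¬v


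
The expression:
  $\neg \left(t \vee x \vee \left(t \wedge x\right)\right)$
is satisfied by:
  {x: False, t: False}


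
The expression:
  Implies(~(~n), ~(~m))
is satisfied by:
  {m: True, n: False}
  {n: False, m: False}
  {n: True, m: True}


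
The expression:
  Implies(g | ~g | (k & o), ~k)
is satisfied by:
  {k: False}


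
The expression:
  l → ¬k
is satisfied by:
  {l: False, k: False}
  {k: True, l: False}
  {l: True, k: False}


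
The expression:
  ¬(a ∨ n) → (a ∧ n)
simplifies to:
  a ∨ n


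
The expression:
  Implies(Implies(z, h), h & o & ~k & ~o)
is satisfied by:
  {z: True, h: False}


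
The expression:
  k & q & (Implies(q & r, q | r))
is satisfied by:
  {q: True, k: True}


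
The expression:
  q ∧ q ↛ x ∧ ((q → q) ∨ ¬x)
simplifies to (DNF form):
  q ∧ ¬x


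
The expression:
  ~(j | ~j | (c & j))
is never true.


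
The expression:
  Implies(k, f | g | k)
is always true.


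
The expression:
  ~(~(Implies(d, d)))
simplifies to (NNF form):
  True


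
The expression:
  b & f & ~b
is never true.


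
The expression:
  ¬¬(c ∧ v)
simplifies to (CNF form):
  c ∧ v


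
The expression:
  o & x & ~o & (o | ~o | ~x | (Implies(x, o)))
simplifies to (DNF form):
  False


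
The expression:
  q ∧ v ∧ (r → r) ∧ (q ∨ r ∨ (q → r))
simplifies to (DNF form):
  q ∧ v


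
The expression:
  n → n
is always true.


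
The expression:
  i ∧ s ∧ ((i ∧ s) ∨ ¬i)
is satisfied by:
  {i: True, s: True}


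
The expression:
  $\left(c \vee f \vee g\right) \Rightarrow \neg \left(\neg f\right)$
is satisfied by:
  {f: True, c: False, g: False}
  {g: True, f: True, c: False}
  {f: True, c: True, g: False}
  {g: True, f: True, c: True}
  {g: False, c: False, f: False}


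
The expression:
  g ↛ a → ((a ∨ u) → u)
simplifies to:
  True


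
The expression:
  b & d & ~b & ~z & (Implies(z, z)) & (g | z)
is never true.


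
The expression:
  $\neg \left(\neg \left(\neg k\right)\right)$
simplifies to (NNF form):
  $\neg k$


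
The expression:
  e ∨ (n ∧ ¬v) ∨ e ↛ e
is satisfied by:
  {e: True, n: True, v: False}
  {e: True, n: False, v: False}
  {e: True, v: True, n: True}
  {e: True, v: True, n: False}
  {n: True, v: False, e: False}


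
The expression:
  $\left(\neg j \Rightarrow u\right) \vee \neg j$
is always true.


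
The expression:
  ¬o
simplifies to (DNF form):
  ¬o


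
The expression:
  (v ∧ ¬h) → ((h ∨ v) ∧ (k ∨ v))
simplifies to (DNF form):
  True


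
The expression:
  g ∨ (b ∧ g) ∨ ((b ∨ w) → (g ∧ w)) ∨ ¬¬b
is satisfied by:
  {b: True, g: True, w: False}
  {b: True, w: False, g: False}
  {g: True, w: False, b: False}
  {g: False, w: False, b: False}
  {b: True, g: True, w: True}
  {b: True, w: True, g: False}
  {g: True, w: True, b: False}


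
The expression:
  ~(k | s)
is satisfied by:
  {k: False, s: False}


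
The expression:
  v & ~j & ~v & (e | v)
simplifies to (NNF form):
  False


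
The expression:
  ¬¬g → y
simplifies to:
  y ∨ ¬g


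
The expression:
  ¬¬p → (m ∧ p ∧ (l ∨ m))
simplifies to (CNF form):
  m ∨ ¬p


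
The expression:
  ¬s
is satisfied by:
  {s: False}


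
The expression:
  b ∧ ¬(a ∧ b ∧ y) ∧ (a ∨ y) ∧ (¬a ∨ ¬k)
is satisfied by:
  {y: True, b: True, k: False, a: False}
  {y: True, k: True, b: True, a: False}
  {a: True, b: True, k: False, y: False}


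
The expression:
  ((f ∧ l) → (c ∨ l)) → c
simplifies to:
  c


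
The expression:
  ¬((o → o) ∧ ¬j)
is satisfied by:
  {j: True}


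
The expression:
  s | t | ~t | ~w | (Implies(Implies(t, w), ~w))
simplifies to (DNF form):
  True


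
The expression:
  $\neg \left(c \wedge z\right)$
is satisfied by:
  {c: False, z: False}
  {z: True, c: False}
  {c: True, z: False}


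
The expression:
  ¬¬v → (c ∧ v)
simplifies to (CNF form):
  c ∨ ¬v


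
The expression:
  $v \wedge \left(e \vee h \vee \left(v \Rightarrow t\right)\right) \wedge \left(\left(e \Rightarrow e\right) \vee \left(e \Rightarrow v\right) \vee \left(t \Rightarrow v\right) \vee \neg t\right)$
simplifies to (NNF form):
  $v \wedge \left(e \vee h \vee t\right)$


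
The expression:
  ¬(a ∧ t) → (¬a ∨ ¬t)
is always true.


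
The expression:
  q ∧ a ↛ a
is never true.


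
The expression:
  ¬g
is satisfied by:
  {g: False}


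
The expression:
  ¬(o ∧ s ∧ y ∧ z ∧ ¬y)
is always true.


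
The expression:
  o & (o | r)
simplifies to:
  o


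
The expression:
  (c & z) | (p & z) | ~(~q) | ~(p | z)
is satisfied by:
  {c: True, q: True, p: False, z: False}
  {q: True, p: False, z: False, c: False}
  {c: True, q: True, z: True, p: False}
  {q: True, z: True, p: False, c: False}
  {q: True, c: True, p: True, z: False}
  {q: True, p: True, z: False, c: False}
  {c: True, q: True, z: True, p: True}
  {q: True, z: True, p: True, c: False}
  {c: True, p: False, z: False, q: False}
  {c: False, p: False, z: False, q: False}
  {c: True, z: True, p: False, q: False}
  {c: True, z: True, p: True, q: False}
  {z: True, p: True, c: False, q: False}


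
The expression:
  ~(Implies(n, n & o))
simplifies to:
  n & ~o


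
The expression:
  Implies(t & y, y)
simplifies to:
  True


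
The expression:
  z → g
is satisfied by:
  {g: True, z: False}
  {z: False, g: False}
  {z: True, g: True}


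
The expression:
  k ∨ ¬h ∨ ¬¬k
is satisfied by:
  {k: True, h: False}
  {h: False, k: False}
  {h: True, k: True}


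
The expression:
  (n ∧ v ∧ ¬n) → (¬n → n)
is always true.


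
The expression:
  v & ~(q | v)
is never true.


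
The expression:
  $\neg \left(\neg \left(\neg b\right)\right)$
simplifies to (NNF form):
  $\neg b$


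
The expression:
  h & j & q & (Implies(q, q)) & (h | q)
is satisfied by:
  {h: True, j: True, q: True}


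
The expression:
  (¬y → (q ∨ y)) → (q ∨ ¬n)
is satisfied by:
  {q: True, y: False, n: False}
  {y: False, n: False, q: False}
  {n: True, q: True, y: False}
  {n: True, y: False, q: False}
  {q: True, y: True, n: False}
  {y: True, q: False, n: False}
  {n: True, y: True, q: True}


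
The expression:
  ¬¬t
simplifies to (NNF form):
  t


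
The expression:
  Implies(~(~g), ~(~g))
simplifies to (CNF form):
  True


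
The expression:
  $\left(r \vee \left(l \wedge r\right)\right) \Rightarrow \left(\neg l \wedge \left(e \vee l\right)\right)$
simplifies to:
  $\left(e \wedge \neg l\right) \vee \neg r$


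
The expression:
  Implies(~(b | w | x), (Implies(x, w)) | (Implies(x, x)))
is always true.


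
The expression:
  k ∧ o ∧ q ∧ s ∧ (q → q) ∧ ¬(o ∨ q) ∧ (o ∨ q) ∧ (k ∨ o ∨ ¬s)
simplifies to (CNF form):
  False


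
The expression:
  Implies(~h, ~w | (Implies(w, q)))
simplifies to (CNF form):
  h | q | ~w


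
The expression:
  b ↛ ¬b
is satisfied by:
  {b: True}


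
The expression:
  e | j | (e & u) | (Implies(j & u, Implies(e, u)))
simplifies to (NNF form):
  True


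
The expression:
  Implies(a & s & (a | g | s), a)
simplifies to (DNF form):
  True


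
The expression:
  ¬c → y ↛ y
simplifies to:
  c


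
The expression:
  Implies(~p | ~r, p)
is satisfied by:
  {p: True}


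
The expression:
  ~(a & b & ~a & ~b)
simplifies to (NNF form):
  True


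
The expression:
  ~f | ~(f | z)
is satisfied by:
  {f: False}


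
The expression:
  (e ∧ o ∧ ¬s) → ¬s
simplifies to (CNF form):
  True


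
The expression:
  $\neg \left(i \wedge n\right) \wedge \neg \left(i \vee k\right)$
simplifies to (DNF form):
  $\neg i \wedge \neg k$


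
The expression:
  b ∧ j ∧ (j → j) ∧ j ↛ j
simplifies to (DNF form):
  False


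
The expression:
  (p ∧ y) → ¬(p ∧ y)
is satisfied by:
  {p: False, y: False}
  {y: True, p: False}
  {p: True, y: False}


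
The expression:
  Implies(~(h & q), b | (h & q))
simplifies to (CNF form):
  (b | h) & (b | q)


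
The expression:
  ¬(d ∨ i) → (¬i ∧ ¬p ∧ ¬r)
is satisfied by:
  {i: True, d: True, r: False, p: False}
  {i: True, d: True, p: True, r: False}
  {i: True, d: True, r: True, p: False}
  {i: True, d: True, p: True, r: True}
  {i: True, r: False, p: False, d: False}
  {i: True, p: True, r: False, d: False}
  {i: True, r: True, p: False, d: False}
  {i: True, p: True, r: True, d: False}
  {d: True, r: False, p: False, i: False}
  {p: True, d: True, r: False, i: False}
  {d: True, r: True, p: False, i: False}
  {p: True, d: True, r: True, i: False}
  {d: False, r: False, p: False, i: False}


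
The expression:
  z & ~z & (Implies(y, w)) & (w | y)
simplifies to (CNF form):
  False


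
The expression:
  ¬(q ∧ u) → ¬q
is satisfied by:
  {u: True, q: False}
  {q: False, u: False}
  {q: True, u: True}


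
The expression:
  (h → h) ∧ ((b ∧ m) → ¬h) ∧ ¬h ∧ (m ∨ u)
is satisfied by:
  {m: True, u: True, h: False}
  {m: True, u: False, h: False}
  {u: True, m: False, h: False}


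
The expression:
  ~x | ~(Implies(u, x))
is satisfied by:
  {x: False}


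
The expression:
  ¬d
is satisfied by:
  {d: False}


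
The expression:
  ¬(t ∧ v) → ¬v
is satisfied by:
  {t: True, v: False}
  {v: False, t: False}
  {v: True, t: True}


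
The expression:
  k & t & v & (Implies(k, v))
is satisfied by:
  {t: True, k: True, v: True}


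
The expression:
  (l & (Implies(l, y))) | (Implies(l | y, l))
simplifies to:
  l | ~y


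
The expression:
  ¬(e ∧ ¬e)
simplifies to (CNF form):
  True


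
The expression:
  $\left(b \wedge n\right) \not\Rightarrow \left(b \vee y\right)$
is never true.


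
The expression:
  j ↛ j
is never true.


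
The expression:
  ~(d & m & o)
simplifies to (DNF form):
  ~d | ~m | ~o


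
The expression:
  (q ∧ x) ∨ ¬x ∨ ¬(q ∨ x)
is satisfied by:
  {q: True, x: False}
  {x: False, q: False}
  {x: True, q: True}


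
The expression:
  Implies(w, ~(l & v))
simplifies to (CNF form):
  ~l | ~v | ~w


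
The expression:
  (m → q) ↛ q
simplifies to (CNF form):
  ¬m ∧ ¬q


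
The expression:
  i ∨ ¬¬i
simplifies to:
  i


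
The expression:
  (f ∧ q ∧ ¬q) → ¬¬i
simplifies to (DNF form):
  True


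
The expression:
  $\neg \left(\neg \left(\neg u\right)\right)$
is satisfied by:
  {u: False}


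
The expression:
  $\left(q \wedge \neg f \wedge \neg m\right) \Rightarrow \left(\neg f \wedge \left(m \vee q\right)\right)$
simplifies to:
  $\text{True}$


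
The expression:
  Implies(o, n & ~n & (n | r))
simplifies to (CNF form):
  ~o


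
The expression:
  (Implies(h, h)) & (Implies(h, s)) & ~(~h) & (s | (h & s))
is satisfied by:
  {h: True, s: True}


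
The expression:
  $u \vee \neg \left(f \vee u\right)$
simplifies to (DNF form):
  $u \vee \neg f$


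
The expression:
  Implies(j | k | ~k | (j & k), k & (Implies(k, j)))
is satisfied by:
  {j: True, k: True}


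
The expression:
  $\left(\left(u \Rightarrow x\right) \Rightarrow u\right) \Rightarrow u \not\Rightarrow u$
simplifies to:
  $\neg u$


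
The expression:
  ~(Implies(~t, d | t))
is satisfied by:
  {d: False, t: False}


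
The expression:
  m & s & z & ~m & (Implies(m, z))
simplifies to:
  False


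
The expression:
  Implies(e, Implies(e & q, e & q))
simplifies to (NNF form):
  True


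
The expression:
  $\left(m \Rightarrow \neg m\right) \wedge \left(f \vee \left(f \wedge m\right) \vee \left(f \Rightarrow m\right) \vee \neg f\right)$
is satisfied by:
  {m: False}


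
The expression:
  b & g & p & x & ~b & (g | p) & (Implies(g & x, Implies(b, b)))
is never true.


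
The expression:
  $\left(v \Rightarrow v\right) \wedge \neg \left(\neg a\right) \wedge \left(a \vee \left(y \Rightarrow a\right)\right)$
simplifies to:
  $a$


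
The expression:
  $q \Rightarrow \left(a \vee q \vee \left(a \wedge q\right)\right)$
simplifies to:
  $\text{True}$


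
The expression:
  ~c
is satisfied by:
  {c: False}


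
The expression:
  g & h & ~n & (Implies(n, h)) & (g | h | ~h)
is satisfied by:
  {h: True, g: True, n: False}


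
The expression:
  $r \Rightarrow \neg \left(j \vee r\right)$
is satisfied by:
  {r: False}


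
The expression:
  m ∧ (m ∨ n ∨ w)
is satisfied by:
  {m: True}


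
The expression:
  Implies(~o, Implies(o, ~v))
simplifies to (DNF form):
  True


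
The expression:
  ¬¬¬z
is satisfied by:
  {z: False}


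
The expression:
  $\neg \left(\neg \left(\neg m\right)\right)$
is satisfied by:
  {m: False}


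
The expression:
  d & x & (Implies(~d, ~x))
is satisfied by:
  {d: True, x: True}


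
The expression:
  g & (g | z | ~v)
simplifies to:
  g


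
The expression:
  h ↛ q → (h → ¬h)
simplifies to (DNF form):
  q ∨ ¬h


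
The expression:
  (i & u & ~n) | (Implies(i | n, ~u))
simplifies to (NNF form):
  ~n | ~u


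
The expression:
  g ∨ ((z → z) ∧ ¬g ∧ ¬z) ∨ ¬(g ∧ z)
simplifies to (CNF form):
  True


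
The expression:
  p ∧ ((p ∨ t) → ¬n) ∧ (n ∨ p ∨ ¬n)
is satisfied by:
  {p: True, n: False}


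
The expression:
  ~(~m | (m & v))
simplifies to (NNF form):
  m & ~v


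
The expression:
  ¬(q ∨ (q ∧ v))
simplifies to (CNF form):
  ¬q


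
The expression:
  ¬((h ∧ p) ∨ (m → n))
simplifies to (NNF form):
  m ∧ ¬n ∧ (¬h ∨ ¬p)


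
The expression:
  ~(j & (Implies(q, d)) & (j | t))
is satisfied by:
  {q: True, j: False, d: False}
  {q: False, j: False, d: False}
  {d: True, q: True, j: False}
  {d: True, q: False, j: False}
  {j: True, q: True, d: False}


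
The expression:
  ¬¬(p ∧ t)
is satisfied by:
  {t: True, p: True}


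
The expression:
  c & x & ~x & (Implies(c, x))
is never true.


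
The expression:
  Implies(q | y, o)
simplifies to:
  o | (~q & ~y)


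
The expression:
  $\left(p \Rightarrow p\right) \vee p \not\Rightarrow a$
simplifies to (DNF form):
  $\text{True}$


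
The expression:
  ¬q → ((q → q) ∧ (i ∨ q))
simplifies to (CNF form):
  i ∨ q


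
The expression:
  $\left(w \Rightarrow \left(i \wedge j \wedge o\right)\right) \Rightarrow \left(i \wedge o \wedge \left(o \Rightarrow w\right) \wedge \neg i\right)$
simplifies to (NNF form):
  $w \wedge \left(\neg i \vee \neg j \vee \neg o\right)$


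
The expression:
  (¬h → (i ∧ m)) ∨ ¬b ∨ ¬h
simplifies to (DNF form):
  True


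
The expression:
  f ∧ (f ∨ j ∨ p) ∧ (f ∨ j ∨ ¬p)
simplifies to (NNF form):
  f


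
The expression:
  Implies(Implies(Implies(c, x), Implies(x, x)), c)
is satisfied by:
  {c: True}


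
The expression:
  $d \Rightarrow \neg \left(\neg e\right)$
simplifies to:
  $e \vee \neg d$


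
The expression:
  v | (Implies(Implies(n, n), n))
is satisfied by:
  {n: True, v: True}
  {n: True, v: False}
  {v: True, n: False}


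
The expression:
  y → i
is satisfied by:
  {i: True, y: False}
  {y: False, i: False}
  {y: True, i: True}


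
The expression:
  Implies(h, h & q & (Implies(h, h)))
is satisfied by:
  {q: True, h: False}
  {h: False, q: False}
  {h: True, q: True}


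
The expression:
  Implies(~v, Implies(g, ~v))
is always true.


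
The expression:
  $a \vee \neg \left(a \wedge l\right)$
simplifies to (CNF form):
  $\text{True}$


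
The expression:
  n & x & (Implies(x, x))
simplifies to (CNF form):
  n & x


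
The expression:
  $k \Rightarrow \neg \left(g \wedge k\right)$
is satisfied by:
  {g: False, k: False}
  {k: True, g: False}
  {g: True, k: False}


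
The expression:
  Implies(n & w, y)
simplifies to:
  y | ~n | ~w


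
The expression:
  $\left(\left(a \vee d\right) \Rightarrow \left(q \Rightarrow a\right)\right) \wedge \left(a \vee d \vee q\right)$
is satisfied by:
  {a: True, q: False, d: False}
  {a: True, d: True, q: False}
  {a: True, q: True, d: False}
  {a: True, d: True, q: True}
  {d: True, q: False, a: False}
  {q: True, d: False, a: False}


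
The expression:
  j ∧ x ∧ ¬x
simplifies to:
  False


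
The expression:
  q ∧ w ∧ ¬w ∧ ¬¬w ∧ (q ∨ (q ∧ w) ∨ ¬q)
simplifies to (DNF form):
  False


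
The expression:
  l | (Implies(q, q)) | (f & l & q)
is always true.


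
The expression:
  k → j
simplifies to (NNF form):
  j ∨ ¬k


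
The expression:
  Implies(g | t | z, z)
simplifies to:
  z | (~g & ~t)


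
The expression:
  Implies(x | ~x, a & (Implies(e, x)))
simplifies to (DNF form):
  (a & x) | (a & ~e)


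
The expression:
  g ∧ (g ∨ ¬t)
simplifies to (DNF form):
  g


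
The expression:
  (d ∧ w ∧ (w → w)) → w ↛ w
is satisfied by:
  {w: False, d: False}
  {d: True, w: False}
  {w: True, d: False}


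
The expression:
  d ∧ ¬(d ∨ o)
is never true.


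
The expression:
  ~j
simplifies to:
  ~j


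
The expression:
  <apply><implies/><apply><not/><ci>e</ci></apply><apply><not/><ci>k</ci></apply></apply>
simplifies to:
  <apply><or/><ci>e</ci><apply><not/><ci>k</ci></apply></apply>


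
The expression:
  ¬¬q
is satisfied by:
  {q: True}


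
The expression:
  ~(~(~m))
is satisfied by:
  {m: False}


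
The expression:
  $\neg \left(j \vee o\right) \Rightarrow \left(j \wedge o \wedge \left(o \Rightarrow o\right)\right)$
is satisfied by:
  {o: True, j: True}
  {o: True, j: False}
  {j: True, o: False}


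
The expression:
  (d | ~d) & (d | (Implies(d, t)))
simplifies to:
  True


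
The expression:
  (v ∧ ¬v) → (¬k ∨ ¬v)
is always true.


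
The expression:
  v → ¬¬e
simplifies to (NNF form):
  e ∨ ¬v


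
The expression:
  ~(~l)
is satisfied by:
  {l: True}


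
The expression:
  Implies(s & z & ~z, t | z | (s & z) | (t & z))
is always true.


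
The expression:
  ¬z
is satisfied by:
  {z: False}


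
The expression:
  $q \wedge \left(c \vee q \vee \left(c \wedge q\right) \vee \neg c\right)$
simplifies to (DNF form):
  $q$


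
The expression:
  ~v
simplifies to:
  ~v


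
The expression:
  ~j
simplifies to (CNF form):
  ~j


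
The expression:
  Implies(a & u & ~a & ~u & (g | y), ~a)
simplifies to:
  True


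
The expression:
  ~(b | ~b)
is never true.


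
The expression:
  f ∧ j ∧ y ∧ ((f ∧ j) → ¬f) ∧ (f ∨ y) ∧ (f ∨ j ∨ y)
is never true.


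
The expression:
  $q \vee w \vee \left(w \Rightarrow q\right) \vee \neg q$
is always true.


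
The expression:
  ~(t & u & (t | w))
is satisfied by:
  {u: False, t: False}
  {t: True, u: False}
  {u: True, t: False}


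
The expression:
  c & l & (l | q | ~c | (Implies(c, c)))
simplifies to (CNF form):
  c & l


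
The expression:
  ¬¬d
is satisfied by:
  {d: True}


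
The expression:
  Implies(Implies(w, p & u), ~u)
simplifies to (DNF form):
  ~u | (w & ~p)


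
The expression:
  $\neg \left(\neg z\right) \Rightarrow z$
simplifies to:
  $\text{True}$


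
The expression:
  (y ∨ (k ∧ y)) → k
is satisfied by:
  {k: True, y: False}
  {y: False, k: False}
  {y: True, k: True}


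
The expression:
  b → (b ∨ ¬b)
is always true.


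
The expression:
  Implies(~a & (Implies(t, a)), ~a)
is always true.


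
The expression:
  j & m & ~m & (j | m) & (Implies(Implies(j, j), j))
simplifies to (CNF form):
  False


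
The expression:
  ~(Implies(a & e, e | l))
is never true.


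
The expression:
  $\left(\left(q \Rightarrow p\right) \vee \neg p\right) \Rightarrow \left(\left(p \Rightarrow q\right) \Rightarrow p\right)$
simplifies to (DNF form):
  $p$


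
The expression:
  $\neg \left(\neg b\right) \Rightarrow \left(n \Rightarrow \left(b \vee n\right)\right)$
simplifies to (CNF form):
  $\text{True}$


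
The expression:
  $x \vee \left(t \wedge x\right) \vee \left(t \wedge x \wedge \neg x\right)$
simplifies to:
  $x$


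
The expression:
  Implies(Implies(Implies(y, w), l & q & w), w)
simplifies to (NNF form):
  w | ~y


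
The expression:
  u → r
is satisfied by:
  {r: True, u: False}
  {u: False, r: False}
  {u: True, r: True}


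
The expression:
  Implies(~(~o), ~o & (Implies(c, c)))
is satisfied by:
  {o: False}


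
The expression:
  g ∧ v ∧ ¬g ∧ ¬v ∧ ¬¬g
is never true.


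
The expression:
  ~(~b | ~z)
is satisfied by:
  {z: True, b: True}


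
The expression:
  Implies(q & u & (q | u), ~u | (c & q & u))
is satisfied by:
  {c: True, u: False, q: False}
  {u: False, q: False, c: False}
  {c: True, q: True, u: False}
  {q: True, u: False, c: False}
  {c: True, u: True, q: False}
  {u: True, c: False, q: False}
  {c: True, q: True, u: True}


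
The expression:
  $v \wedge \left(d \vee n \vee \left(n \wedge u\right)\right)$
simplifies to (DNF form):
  $\left(d \wedge v\right) \vee \left(n \wedge v\right)$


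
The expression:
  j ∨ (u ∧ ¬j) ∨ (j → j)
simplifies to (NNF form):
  True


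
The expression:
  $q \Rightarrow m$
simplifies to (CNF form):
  $m \vee \neg q$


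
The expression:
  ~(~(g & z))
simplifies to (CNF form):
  g & z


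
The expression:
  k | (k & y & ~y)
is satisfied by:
  {k: True}


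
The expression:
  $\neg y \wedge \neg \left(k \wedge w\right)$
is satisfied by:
  {y: False, w: False, k: False}
  {k: True, y: False, w: False}
  {w: True, y: False, k: False}


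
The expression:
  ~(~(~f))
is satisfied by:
  {f: False}


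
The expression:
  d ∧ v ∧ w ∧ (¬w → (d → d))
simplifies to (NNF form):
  d ∧ v ∧ w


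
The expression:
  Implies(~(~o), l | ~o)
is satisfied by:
  {l: True, o: False}
  {o: False, l: False}
  {o: True, l: True}


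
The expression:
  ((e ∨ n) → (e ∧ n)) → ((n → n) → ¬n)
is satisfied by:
  {e: False, n: False}
  {n: True, e: False}
  {e: True, n: False}


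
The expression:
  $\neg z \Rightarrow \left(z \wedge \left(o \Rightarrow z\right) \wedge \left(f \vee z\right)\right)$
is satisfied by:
  {z: True}


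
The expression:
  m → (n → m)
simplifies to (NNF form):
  True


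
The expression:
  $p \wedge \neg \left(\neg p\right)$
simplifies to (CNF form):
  $p$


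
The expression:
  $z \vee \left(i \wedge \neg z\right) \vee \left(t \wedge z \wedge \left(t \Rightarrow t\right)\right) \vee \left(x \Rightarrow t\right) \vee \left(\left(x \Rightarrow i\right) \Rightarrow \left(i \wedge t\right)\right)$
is always true.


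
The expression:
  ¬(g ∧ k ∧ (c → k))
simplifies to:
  ¬g ∨ ¬k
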